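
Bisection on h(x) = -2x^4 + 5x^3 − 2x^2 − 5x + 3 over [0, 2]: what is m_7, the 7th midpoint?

0.640625

midpoint 1: h = -1 < 0 → [0, 1]
midpoint 0.5: h = 0.5 > 0 → [0.5, 1]
midpoint 0.75: h = -0.398438 < 0 → [0.5, 0.75]
midpoint 0.625: h = 0.0093 > 0 → [0.625, 0.75]
midpoint 0.6875: h = -0.2049 < 0 → [0.625, 0.6875]
midpoint 0.65625: h = -0.1004 < 0 → [0.625, 0.65625]
midpoint 0.640625: h = -0.0462 < 0 → [0.625, 0.640625]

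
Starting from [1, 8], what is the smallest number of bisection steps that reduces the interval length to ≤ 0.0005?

14

Width after n steps is 7/2^n. Need 2^n ≥ 7/0.0005 = 14000.
2^13 = 8192 < 14000 ≤ 2^14 = 16384, so n = 14.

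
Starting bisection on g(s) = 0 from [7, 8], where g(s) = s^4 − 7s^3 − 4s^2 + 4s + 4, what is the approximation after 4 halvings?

7.4375

midpoint 7.5: g = 19.9375 > 0 → [7, 7.5]
midpoint 7.25: g = -81.980469 < 0 → [7.25, 7.5]
midpoint 7.375: g = -33.638428 < 0 → [7.375, 7.5]
midpoint 7.4375: g = -7.5212 < 0 → [7.4375, 7.5]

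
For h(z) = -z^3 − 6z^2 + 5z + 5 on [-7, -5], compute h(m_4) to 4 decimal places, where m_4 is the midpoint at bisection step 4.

-0.6934

midpoint -6: h = -25 < 0 → [-7, -6]
midpoint -6.5: h = -6.375 < 0 → [-7, -6.5]
midpoint -6.75: h = 5.421875 > 0 → [-6.75, -6.5]
midpoint -6.625: h = -0.6934 < 0 → [-6.75, -6.625]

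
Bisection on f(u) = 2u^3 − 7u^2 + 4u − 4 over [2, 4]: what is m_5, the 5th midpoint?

3.0625

f(3) = -1 < 0, so the root lies in [3, 4]
f(3.5) = 10 > 0, so the root lies in [3, 3.5]
f(3.25) = 3.71875 > 0, so the root lies in [3, 3.25]
f(3.125) = 1.1758 > 0, so the root lies in [3, 3.125]
f(3.0625) = 0.0435 > 0, so the root lies in [3, 3.0625]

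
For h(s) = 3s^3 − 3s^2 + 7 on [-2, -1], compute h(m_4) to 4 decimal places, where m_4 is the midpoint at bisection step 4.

s = -1.5 gives h = -9.875, negative; keep [-1.5, -1]
s = -1.25 gives h = -3.546875, negative; keep [-1.25, -1]
s = -1.125 gives h = -1.068359, negative; keep [-1.125, -1]
s = -1.0625 gives h = 0.0149, positive; keep [-1.125, -1.0625]

0.0149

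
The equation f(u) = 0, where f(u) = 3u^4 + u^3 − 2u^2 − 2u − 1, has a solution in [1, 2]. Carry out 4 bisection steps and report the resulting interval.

[1.0625, 1.125]

f(1.5) = 10.0625 > 0, so the root lies in [1, 1.5]
f(1.25) = 2.652344 > 0, so the root lies in [1, 1.25]
f(1.125) = 0.447998 > 0, so the root lies in [1, 1.125]
f(1.0625) = -0.3601 < 0, so the root lies in [1.0625, 1.125]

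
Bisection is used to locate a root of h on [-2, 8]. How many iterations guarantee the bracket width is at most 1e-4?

17

Width after n steps is 10/2^n. Need 2^n ≥ 10/1e-4 = 100000.
2^16 = 65536 < 100000 ≤ 2^17 = 131072, so n = 17.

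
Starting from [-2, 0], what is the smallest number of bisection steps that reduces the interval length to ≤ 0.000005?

Width after n steps is 2/2^n. Need 2^n ≥ 2/0.000005 = 400000.
2^18 = 262144 < 400000 ≤ 2^19 = 524288, so n = 19.

19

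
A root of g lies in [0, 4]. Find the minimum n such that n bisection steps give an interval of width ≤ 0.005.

10

Width after n steps is 4/2^n. Need 2^n ≥ 4/0.005 = 800.
2^9 = 512 < 800 ≤ 2^10 = 1024, so n = 10.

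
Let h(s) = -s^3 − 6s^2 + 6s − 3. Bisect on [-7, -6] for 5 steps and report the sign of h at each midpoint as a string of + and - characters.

---+-

s = -6.5 gives h = -20.875, negative; keep [-7, -6.5]
s = -6.75 gives h = -9.328125, negative; keep [-7, -6.75]
s = -6.875 gives h = -2.892578, negative; keep [-7, -6.875]
s = -6.9375 gives h = 0.4958, positive; keep [-6.9375, -6.875]
s = -6.90625 gives h = -1.2127, negative; keep [-6.9375, -6.90625]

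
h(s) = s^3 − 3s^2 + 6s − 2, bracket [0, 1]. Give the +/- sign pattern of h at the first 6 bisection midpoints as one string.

+--++-

s = 0.5 gives h = 0.375, positive; keep [0, 0.5]
s = 0.25 gives h = -0.671875, negative; keep [0.25, 0.5]
s = 0.375 gives h = -0.119141, negative; keep [0.375, 0.5]
s = 0.4375 gives h = 0.1345, positive; keep [0.375, 0.4375]
s = 0.40625 gives h = 0.0094, positive; keep [0.375, 0.40625]
s = 0.390625 gives h = -0.0544, negative; keep [0.390625, 0.40625]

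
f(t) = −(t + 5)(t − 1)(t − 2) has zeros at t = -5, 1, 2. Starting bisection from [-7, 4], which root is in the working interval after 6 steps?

f(-1.5) = -30.625 < 0, so the root lies in [-7, -1.5]
f(-4.25) = -24.609375 < 0, so the root lies in [-7, -4.25]
f(-5.625) = 31.572266 > 0, so the root lies in [-5.625, -4.25]
f(-4.9375) = -2.5745 < 0, so the root lies in [-5.625, -4.9375]
f(-5.28125) = 12.8631 > 0, so the root lies in [-5.28125, -4.9375]
f(-5.109375) = 4.7506 > 0, so the root lies in [-5.109375, -4.9375]

-5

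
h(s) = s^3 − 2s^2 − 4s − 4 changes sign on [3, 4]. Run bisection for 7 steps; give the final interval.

[3.4765625, 3.484375]

m = 3.5, h(m) = 0.375 (+); new bracket [3, 3.5]
m = 3.25, h(m) = -3.796875 (−); new bracket [3.25, 3.5]
m = 3.375, h(m) = -1.837891 (−); new bracket [3.375, 3.5]
m = 3.4375, h(m) = -0.7639 (−); new bracket [3.4375, 3.5]
m = 3.46875, h(m) = -0.2027 (−); new bracket [3.46875, 3.5]
m = 3.484375, h(m) = 0.0841 (+); new bracket [3.46875, 3.484375]
m = 3.4765625, h(m) = -0.0598 (−); new bracket [3.4765625, 3.484375]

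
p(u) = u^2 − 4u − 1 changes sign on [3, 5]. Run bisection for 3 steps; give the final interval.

[4, 4.25]

m = 4, p(m) = -1 (−); new bracket [4, 5]
m = 4.5, p(m) = 1.25 (+); new bracket [4, 4.5]
m = 4.25, p(m) = 0.0625 (+); new bracket [4, 4.25]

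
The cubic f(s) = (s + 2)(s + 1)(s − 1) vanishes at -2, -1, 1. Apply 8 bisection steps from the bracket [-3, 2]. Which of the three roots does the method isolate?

m = -0.5, f(m) = -1.125 (−); new bracket [-0.5, 2]
m = 0.75, f(m) = -1.203125 (−); new bracket [0.75, 2]
m = 1.375, f(m) = 3.005859 (+); new bracket [0.75, 1.375]
m = 1.0625, f(m) = 0.3948 (+); new bracket [0.75, 1.0625]
m = 0.90625, f(m) = -0.5194 (−); new bracket [0.90625, 1.0625]
m = 0.984375, f(m) = -0.0925 (−); new bracket [0.984375, 1.0625]
m = 1.0234375, f(m) = 0.1434 (+); new bracket [0.984375, 1.0234375]
m = 1.00390625, f(m) = 0.0235 (+); new bracket [0.984375, 1.00390625]

1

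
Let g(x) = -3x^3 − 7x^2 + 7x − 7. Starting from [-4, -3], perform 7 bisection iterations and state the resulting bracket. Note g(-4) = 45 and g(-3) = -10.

g(-3.5) = 11.375 > 0, so the root lies in [-3.5, -3]
g(-3.25) = -0.703125 < 0, so the root lies in [-3.5, -3.25]
g(-3.375) = 4.970703 > 0, so the root lies in [-3.375, -3.25]
g(-3.3125) = 2.0447 > 0, so the root lies in [-3.3125, -3.25]
g(-3.28125) = 0.6488 > 0, so the root lies in [-3.28125, -3.25]
g(-3.265625) = -0.0326 < 0, so the root lies in [-3.28125, -3.265625]
g(-3.2734375) = 0.3067 > 0, so the root lies in [-3.2734375, -3.265625]

[-3.2734375, -3.265625]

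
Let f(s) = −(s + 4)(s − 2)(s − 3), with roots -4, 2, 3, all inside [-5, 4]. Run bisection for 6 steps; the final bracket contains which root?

m = -0.5, f(m) = -30.625 (−); new bracket [-5, -0.5]
m = -2.75, f(m) = -34.140625 (−); new bracket [-5, -2.75]
m = -3.875, f(m) = -5.048828 (−); new bracket [-5, -3.875]
m = -4.4375, f(m) = 20.947 (+); new bracket [-4.4375, -3.875]
m = -4.15625, f(m) = 6.8837 (+); new bracket [-4.15625, -3.875]
m = -4.015625, f(m) = 0.6594 (+); new bracket [-4.015625, -3.875]

-4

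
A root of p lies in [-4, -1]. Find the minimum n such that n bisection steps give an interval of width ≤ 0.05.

6

Width after n steps is 3/2^n. Need 2^n ≥ 3/0.05 = 60.
2^5 = 32 < 60 ≤ 2^6 = 64, so n = 6.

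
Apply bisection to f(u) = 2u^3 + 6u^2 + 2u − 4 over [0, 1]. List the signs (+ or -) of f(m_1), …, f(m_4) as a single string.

-++-

u = 0.5 gives f = -1.25, negative; keep [0.5, 1]
u = 0.75 gives f = 1.71875, positive; keep [0.5, 0.75]
u = 0.625 gives f = 0.082031, positive; keep [0.5, 0.625]
u = 0.5625 gives f = -0.6206, negative; keep [0.5625, 0.625]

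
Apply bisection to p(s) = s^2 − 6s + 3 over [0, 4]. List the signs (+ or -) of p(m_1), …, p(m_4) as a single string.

--+-

m = 2, p(m) = -5 (−); new bracket [0, 2]
m = 1, p(m) = -2 (−); new bracket [0, 1]
m = 0.5, p(m) = 0.25 (+); new bracket [0.5, 1]
m = 0.75, p(m) = -0.9375 (−); new bracket [0.5, 0.75]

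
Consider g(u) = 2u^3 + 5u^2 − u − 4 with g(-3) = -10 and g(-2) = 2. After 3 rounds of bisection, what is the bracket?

u = -2.5 gives g = -1.5, negative; keep [-2.5, -2]
u = -2.25 gives g = 0.78125, positive; keep [-2.5, -2.25]
u = -2.375 gives g = -0.214844, negative; keep [-2.375, -2.25]

[-2.375, -2.25]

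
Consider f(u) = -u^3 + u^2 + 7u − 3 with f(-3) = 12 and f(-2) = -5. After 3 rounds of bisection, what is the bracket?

midpoint -2.5: f = 1.375 > 0 → [-2.5, -2]
midpoint -2.25: f = -2.296875 < 0 → [-2.5, -2.25]
midpoint -2.375: f = -0.587891 < 0 → [-2.5, -2.375]

[-2.5, -2.375]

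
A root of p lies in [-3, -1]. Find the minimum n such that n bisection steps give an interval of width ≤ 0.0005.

12

Width after n steps is 2/2^n. Need 2^n ≥ 2/0.0005 = 4000.
2^11 = 2048 < 4000 ≤ 2^12 = 4096, so n = 12.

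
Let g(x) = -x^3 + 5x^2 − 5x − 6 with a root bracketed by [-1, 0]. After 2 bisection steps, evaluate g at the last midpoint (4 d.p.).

0.9844

x = -0.5 gives g = -2.125, negative; keep [-1, -0.5]
x = -0.75 gives g = 0.984375, positive; keep [-0.75, -0.5]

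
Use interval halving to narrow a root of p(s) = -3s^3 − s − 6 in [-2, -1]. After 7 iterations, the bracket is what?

midpoint -1.5: p = 5.625 > 0 → [-1.5, -1]
midpoint -1.25: p = 1.109375 > 0 → [-1.25, -1]
midpoint -1.125: p = -0.603516 < 0 → [-1.25, -1.125]
midpoint -1.1875: p = 0.2112 > 0 → [-1.1875, -1.125]
midpoint -1.15625: p = -0.2063 < 0 → [-1.1875, -1.15625]
midpoint -1.171875: p = -0.0001 < 0 → [-1.1875, -1.171875]
midpoint -1.1796875: p = 0.1049 > 0 → [-1.1796875, -1.171875]

[-1.1796875, -1.171875]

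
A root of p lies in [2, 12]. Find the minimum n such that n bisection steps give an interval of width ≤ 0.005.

11

Width after n steps is 10/2^n. Need 2^n ≥ 10/0.005 = 2000.
2^10 = 1024 < 2000 ≤ 2^11 = 2048, so n = 11.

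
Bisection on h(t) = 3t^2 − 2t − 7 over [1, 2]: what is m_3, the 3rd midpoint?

midpoint 1.5: h = -3.25 < 0 → [1.5, 2]
midpoint 1.75: h = -1.3125 < 0 → [1.75, 2]
midpoint 1.875: h = -0.203125 < 0 → [1.875, 2]

1.875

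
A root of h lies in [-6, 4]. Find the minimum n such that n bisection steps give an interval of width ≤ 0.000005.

21

Width after n steps is 10/2^n. Need 2^n ≥ 10/0.000005 = 2000000.
2^20 = 1048576 < 2000000 ≤ 2^21 = 2097152, so n = 21.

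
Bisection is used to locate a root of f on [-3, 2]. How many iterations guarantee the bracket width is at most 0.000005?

20

Width after n steps is 5/2^n. Need 2^n ≥ 5/0.000005 = 1000000.
2^19 = 524288 < 1000000 ≤ 2^20 = 1048576, so n = 20.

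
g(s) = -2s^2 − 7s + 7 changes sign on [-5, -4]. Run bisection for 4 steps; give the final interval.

[-4.3125, -4.25]

g(-4.5) = -2 < 0, so the root lies in [-4.5, -4]
g(-4.25) = 0.625 > 0, so the root lies in [-4.5, -4.25]
g(-4.375) = -0.65625 < 0, so the root lies in [-4.375, -4.25]
g(-4.3125) = -0.0078 < 0, so the root lies in [-4.3125, -4.25]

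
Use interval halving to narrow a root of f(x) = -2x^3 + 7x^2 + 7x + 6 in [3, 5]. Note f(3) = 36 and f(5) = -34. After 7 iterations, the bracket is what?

[4.4375, 4.453125]

f(4) = 18 > 0, so the root lies in [4, 5]
f(4.5) = -3 < 0, so the root lies in [4, 4.5]
f(4.25) = 8.65625 > 0, so the root lies in [4.25, 4.5]
f(4.375) = 3.1289 > 0, so the root lies in [4.375, 4.5]
f(4.4375) = 0.1411 > 0, so the root lies in [4.4375, 4.5]
f(4.46875) = -1.4101 < 0, so the root lies in [4.4375, 4.46875]
f(4.453125) = -0.6297 < 0, so the root lies in [4.4375, 4.453125]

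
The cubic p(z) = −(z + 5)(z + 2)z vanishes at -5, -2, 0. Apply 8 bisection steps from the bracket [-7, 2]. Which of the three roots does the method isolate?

-5

p(-2.5) = -3.125 < 0, so the root lies in [-7, -2.5]
p(-4.75) = -3.265625 < 0, so the root lies in [-7, -4.75]
p(-5.875) = 19.919922 > 0, so the root lies in [-5.875, -4.75]
p(-5.3125) = 5.4993 > 0, so the root lies in [-5.3125, -4.75]
p(-5.03125) = 0.4766 > 0, so the root lies in [-5.03125, -4.75]
p(-4.890625) = -1.5462 < 0, so the root lies in [-5.03125, -4.890625]
p(-4.9609375) = -0.5738 < 0, so the root lies in [-5.03125, -4.9609375]
p(-4.99609375) = -0.0585 < 0, so the root lies in [-5.03125, -4.99609375]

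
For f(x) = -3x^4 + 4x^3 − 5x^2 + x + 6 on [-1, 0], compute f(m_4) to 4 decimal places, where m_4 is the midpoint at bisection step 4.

0.9792

x = -0.5 gives f = 3.5625, positive; keep [-1, -0.5]
x = -0.75 gives f = -0.199219, negative; keep [-0.75, -0.5]
x = -0.625 gives f = 1.987549, positive; keep [-0.75, -0.625]
x = -0.6875 gives f = 0.9792, positive; keep [-0.75, -0.6875]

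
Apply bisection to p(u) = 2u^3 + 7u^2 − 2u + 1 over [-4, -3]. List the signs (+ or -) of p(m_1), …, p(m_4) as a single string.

p(-3.5) = 8 > 0, so the root lies in [-4, -3.5]
p(-3.75) = 1.46875 > 0, so the root lies in [-4, -3.75]
p(-3.875) = -2.511719 < 0, so the root lies in [-3.875, -3.75]
p(-3.8125) = -0.4595 < 0, so the root lies in [-3.8125, -3.75]

++--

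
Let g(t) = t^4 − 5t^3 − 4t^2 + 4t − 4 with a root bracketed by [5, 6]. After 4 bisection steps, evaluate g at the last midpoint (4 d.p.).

t = 5.5 gives g = -19.8125, negative; keep [5.5, 6]
t = 5.75 gives g = 29.332031, positive; keep [5.5, 5.75]
t = 5.625 gives g = 3.174072, positive; keep [5.5, 5.625]
t = 5.5625 gives g = -8.7029, negative; keep [5.5625, 5.625]

-8.7029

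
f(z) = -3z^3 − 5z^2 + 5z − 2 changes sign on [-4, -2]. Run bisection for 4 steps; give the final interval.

[-2.5, -2.375]

m = -3, f(m) = 19 (+); new bracket [-3, -2]
m = -2.5, f(m) = 1.125 (+); new bracket [-2.5, -2]
m = -2.25, f(m) = -4.390625 (−); new bracket [-2.5, -2.25]
m = -2.375, f(m) = -1.8887 (−); new bracket [-2.5, -2.375]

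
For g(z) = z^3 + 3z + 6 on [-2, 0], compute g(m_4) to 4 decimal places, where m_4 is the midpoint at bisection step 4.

-0.7246

g(-1) = 2 > 0, so the root lies in [-2, -1]
g(-1.5) = -1.875 < 0, so the root lies in [-1.5, -1]
g(-1.25) = 0.296875 > 0, so the root lies in [-1.5, -1.25]
g(-1.375) = -0.7246 < 0, so the root lies in [-1.375, -1.25]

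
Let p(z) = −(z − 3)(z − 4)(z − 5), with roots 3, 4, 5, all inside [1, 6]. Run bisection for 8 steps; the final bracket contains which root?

midpoint 3.5: p = -0.375 < 0 → [1, 3.5]
midpoint 2.25: p = 3.609375 > 0 → [2.25, 3.5]
midpoint 2.875: p = 0.298828 > 0 → [2.875, 3.5]
midpoint 3.1875: p = -0.2761 < 0 → [2.875, 3.1875]
midpoint 3.03125: p = -0.0596 < 0 → [2.875, 3.03125]
midpoint 2.953125: p = 0.1004 > 0 → [2.953125, 3.03125]
midpoint 2.9921875: p = 0.0158 > 0 → [2.9921875, 3.03125]
midpoint 3.01171875: p = -0.023 < 0 → [2.9921875, 3.01171875]

3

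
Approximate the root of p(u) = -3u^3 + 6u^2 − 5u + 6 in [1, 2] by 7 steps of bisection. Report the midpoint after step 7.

m = 1.5, p(m) = 1.875 (+); new bracket [1.5, 2]
m = 1.75, p(m) = -0.453125 (−); new bracket [1.5, 1.75]
m = 1.625, p(m) = 0.845703 (+); new bracket [1.625, 1.75]
m = 1.6875, p(m) = 0.2322 (+); new bracket [1.6875, 1.75]
m = 1.71875, p(m) = -0.1012 (−); new bracket [1.6875, 1.71875]
m = 1.703125, p(m) = 0.0678 (+); new bracket [1.703125, 1.71875]
m = 1.7109375, p(m) = -0.0162 (−); new bracket [1.703125, 1.7109375]

1.7109375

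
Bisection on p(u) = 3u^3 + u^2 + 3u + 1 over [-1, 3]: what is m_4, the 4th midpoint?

-0.25

midpoint 1: p = 8 > 0 → [-1, 1]
midpoint 0: p = 1 > 0 → [-1, 0]
midpoint -0.5: p = -0.625 < 0 → [-0.5, 0]
midpoint -0.25: p = 0.2656 > 0 → [-0.5, -0.25]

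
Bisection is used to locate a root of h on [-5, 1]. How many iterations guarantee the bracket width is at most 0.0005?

14

Width after n steps is 6/2^n. Need 2^n ≥ 6/0.0005 = 12000.
2^13 = 8192 < 12000 ≤ 2^14 = 16384, so n = 14.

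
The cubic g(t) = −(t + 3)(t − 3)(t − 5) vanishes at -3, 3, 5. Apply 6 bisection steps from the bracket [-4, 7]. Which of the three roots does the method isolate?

g(1.5) = -23.625 < 0, so the root lies in [-4, 1.5]
g(-1.25) = -46.484375 < 0, so the root lies in [-4, -1.25]
g(-2.625) = -16.083984 < 0, so the root lies in [-4, -2.625]
g(-3.3125) = 16.3977 > 0, so the root lies in [-3.3125, -2.625]
g(-2.96875) = -1.4864 < 0, so the root lies in [-3.3125, -2.96875]
g(-3.140625) = 7.0296 > 0, so the root lies in [-3.140625, -2.96875]

-3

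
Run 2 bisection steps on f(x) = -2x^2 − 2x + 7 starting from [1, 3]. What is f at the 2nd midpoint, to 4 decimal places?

-0.5000

x = 2 gives f = -5, negative; keep [1, 2]
x = 1.5 gives f = -0.5, negative; keep [1, 1.5]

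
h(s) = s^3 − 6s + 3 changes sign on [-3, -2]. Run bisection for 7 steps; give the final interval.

s = -2.5 gives h = 2.375, positive; keep [-3, -2.5]
s = -2.75 gives h = -1.296875, negative; keep [-2.75, -2.5]
s = -2.625 gives h = 0.662109, positive; keep [-2.75, -2.625]
s = -2.6875 gives h = -0.2859, negative; keep [-2.6875, -2.625]
s = -2.65625 gives h = 0.1959, positive; keep [-2.6875, -2.65625]
s = -2.671875 gives h = -0.043, negative; keep [-2.671875, -2.65625]
s = -2.6640625 gives h = 0.0769, positive; keep [-2.671875, -2.6640625]

[-2.671875, -2.6640625]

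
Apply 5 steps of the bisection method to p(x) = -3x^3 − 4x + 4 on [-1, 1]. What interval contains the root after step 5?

[0.6875, 0.75]

p(0) = 4 > 0, so the root lies in [0, 1]
p(0.5) = 1.625 > 0, so the root lies in [0.5, 1]
p(0.75) = -0.265625 < 0, so the root lies in [0.5, 0.75]
p(0.625) = 0.7676 > 0, so the root lies in [0.625, 0.75]
p(0.6875) = 0.2751 > 0, so the root lies in [0.6875, 0.75]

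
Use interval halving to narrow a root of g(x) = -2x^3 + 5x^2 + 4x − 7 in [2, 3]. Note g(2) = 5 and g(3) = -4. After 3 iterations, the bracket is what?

[2.75, 2.875]

m = 2.5, g(m) = 3 (+); new bracket [2.5, 3]
m = 2.75, g(m) = 0.21875 (+); new bracket [2.75, 3]
m = 2.875, g(m) = -1.699219 (−); new bracket [2.75, 2.875]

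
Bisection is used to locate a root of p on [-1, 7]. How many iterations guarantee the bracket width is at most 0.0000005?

24

Width after n steps is 8/2^n. Need 2^n ≥ 8/0.0000005 = 16000000.
2^23 = 8388608 < 16000000 ≤ 2^24 = 16777216, so n = 24.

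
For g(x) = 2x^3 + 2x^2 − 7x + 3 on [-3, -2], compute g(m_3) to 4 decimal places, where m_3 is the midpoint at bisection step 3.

g(-2.5) = 1.75 > 0, so the root lies in [-3, -2.5]
g(-2.75) = -4.21875 < 0, so the root lies in [-2.75, -2.5]
g(-2.625) = -1.019531 < 0, so the root lies in [-2.625, -2.5]

-1.0195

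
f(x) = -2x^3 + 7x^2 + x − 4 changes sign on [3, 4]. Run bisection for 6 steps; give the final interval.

[3.46875, 3.484375]

midpoint 3.5: f = -0.5 < 0 → [3, 3.5]
midpoint 3.25: f = 4.53125 > 0 → [3.25, 3.5]
midpoint 3.375: f = 2.222656 > 0 → [3.375, 3.5]
midpoint 3.4375: f = 0.9146 > 0 → [3.4375, 3.5]
midpoint 3.46875: f = 0.2208 > 0 → [3.46875, 3.5]
midpoint 3.484375: f = -0.1362 < 0 → [3.46875, 3.484375]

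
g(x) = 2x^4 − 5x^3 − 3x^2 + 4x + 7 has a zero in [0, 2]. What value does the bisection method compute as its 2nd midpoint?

g(1) = 5 > 0, so the root lies in [1, 2]
g(1.5) = -0.5 < 0, so the root lies in [1, 1.5]

1.5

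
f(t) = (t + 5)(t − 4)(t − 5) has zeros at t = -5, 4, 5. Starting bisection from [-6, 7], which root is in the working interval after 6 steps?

-5

t = 0.5 gives f = 86.625, positive; keep [-6, 0.5]
t = -2.75 gives f = 117.703125, positive; keep [-6, -2.75]
t = -4.375 gives f = 49.072266, positive; keep [-6, -4.375]
t = -5.1875 gives f = -17.5496, negative; keep [-5.1875, -4.375]
t = -4.78125 gives f = 18.7888, positive; keep [-5.1875, -4.78125]
t = -4.984375 gives f = 1.4016, positive; keep [-5.1875, -4.984375]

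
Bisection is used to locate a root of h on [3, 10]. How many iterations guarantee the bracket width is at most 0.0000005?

24

Width after n steps is 7/2^n. Need 2^n ≥ 7/0.0000005 = 14000000.
2^23 = 8388608 < 14000000 ≤ 2^24 = 16777216, so n = 24.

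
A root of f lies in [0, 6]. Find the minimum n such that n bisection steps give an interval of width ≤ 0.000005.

21

Width after n steps is 6/2^n. Need 2^n ≥ 6/0.000005 = 1200000.
2^20 = 1048576 < 1200000 ≤ 2^21 = 2097152, so n = 21.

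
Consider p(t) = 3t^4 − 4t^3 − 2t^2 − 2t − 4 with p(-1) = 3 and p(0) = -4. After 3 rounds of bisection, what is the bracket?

[-0.875, -0.75]

p(-0.5) = -2.8125 < 0, so the root lies in [-1, -0.5]
p(-0.75) = -0.988281 < 0, so the root lies in [-1, -0.75]
p(-0.875) = 0.656982 > 0, so the root lies in [-0.875, -0.75]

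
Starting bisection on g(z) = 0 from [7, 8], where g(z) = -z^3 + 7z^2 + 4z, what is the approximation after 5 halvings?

midpoint 7.5: g = 1.875 > 0 → [7.5, 8]
midpoint 7.75: g = -14.046875 < 0 → [7.5, 7.75]
midpoint 7.625: g = -5.837891 < 0 → [7.5, 7.625]
midpoint 7.5625: g = -1.9202 < 0 → [7.5, 7.5625]
midpoint 7.53125: g = -0.0074 < 0 → [7.5, 7.53125]

7.53125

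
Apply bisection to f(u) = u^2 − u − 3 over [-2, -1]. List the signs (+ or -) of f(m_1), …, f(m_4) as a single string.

+-++

f(-1.5) = 0.75 > 0, so the root lies in [-1.5, -1]
f(-1.25) = -0.1875 < 0, so the root lies in [-1.5, -1.25]
f(-1.375) = 0.265625 > 0, so the root lies in [-1.375, -1.25]
f(-1.3125) = 0.0352 > 0, so the root lies in [-1.3125, -1.25]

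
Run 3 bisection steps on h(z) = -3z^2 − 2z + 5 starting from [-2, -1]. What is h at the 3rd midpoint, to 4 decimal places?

z = -1.5 gives h = 1.25, positive; keep [-2, -1.5]
z = -1.75 gives h = -0.6875, negative; keep [-1.75, -1.5]
z = -1.625 gives h = 0.328125, positive; keep [-1.75, -1.625]

0.3281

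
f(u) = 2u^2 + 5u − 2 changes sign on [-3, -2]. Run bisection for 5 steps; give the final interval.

[-2.875, -2.84375]

m = -2.5, f(m) = -2 (−); new bracket [-3, -2.5]
m = -2.75, f(m) = -0.625 (−); new bracket [-3, -2.75]
m = -2.875, f(m) = 0.15625 (+); new bracket [-2.875, -2.75]
m = -2.8125, f(m) = -0.2422 (−); new bracket [-2.875, -2.8125]
m = -2.84375, f(m) = -0.0449 (−); new bracket [-2.875, -2.84375]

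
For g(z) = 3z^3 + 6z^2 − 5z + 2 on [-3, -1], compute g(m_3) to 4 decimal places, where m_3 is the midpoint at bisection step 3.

midpoint -2: g = 12 > 0 → [-3, -2]
midpoint -2.5: g = 5.125 > 0 → [-3, -2.5]
midpoint -2.75: g = -1.265625 < 0 → [-2.75, -2.5]

-1.2656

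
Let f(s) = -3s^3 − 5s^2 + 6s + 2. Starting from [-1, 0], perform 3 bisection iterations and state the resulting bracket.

[-0.375, -0.25]

f(-0.5) = -1.875 < 0, so the root lies in [-0.5, 0]
f(-0.25) = 0.234375 > 0, so the root lies in [-0.5, -0.25]
f(-0.375) = -0.794922 < 0, so the root lies in [-0.375, -0.25]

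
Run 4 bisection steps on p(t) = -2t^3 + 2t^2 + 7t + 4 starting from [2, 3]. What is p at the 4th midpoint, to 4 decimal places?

1.4175

t = 2.5 gives p = 2.75, positive; keep [2.5, 3]
t = 2.75 gives p = -3.21875, negative; keep [2.5, 2.75]
t = 2.625 gives p = -0.019531, negative; keep [2.5, 2.625]
t = 2.5625 gives p = 1.4175, positive; keep [2.5625, 2.625]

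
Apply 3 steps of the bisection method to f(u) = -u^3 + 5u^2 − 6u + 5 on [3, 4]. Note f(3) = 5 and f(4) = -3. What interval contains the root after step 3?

m = 3.5, f(m) = 2.375 (+); new bracket [3.5, 4]
m = 3.75, f(m) = 0.078125 (+); new bracket [3.75, 4]
m = 3.875, f(m) = -1.357422 (−); new bracket [3.75, 3.875]

[3.75, 3.875]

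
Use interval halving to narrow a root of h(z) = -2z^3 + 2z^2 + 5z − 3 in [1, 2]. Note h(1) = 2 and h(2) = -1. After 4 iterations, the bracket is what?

z = 1.5 gives h = 2.25, positive; keep [1.5, 2]
z = 1.75 gives h = 1.15625, positive; keep [1.75, 2]
z = 1.875 gives h = 0.222656, positive; keep [1.875, 2]
z = 1.9375 gives h = -0.3511, negative; keep [1.875, 1.9375]

[1.875, 1.9375]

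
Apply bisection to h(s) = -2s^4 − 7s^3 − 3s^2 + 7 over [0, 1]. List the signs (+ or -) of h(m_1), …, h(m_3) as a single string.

h(0.5) = 5.25 > 0, so the root lies in [0.5, 1]
h(0.75) = 1.726562 > 0, so the root lies in [0.75, 1]
h(0.875) = -1.158691 < 0, so the root lies in [0.75, 0.875]

++-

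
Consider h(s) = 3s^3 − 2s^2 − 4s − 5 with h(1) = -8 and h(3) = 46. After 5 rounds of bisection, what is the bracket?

[1.8125, 1.875]

h(2) = 3 > 0, so the root lies in [1, 2]
h(1.5) = -5.375 < 0, so the root lies in [1.5, 2]
h(1.75) = -2.046875 < 0, so the root lies in [1.75, 2]
h(1.875) = 0.2441 > 0, so the root lies in [1.75, 1.875]
h(1.8125) = -0.9573 < 0, so the root lies in [1.8125, 1.875]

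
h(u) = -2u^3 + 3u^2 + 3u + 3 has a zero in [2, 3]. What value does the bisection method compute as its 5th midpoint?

2.40625

u = 2.5 gives h = -2, negative; keep [2, 2.5]
u = 2.25 gives h = 2.15625, positive; keep [2.25, 2.5]
u = 2.375 gives h = 0.253906, positive; keep [2.375, 2.5]
u = 2.4375 gives h = -0.8276, negative; keep [2.375, 2.4375]
u = 2.40625 gives h = -0.2757, negative; keep [2.375, 2.40625]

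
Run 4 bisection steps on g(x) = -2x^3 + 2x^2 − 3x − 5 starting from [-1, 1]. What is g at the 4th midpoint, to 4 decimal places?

0.4961

midpoint 0: g = -5 < 0 → [-1, 0]
midpoint -0.5: g = -2.75 < 0 → [-1, -0.5]
midpoint -0.75: g = -0.78125 < 0 → [-1, -0.75]
midpoint -0.875: g = 0.4961 > 0 → [-0.875, -0.75]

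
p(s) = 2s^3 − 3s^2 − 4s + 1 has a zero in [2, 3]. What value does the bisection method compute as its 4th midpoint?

s = 2.5 gives p = 3.5, positive; keep [2, 2.5]
s = 2.25 gives p = -0.40625, negative; keep [2.25, 2.5]
s = 2.375 gives p = 1.371094, positive; keep [2.25, 2.375]
s = 2.3125 gives p = 0.4399, positive; keep [2.25, 2.3125]

2.3125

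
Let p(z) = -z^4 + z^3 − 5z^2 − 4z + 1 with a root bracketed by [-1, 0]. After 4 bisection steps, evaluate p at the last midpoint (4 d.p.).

z = -0.5 gives p = 1.5625, positive; keep [-1, -0.5]
z = -0.75 gives p = 0.449219, positive; keep [-1, -0.75]
z = -0.875 gives p = -0.584229, negative; keep [-0.875, -0.75]
z = -0.8125 gives p = -0.023, negative; keep [-0.8125, -0.75]

-0.0230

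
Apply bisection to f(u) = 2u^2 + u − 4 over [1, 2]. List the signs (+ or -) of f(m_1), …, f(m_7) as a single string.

u = 1.5 gives f = 2, positive; keep [1, 1.5]
u = 1.25 gives f = 0.375, positive; keep [1, 1.25]
u = 1.125 gives f = -0.34375, negative; keep [1.125, 1.25]
u = 1.1875 gives f = 0.0078, positive; keep [1.125, 1.1875]
u = 1.15625 gives f = -0.1699, negative; keep [1.15625, 1.1875]
u = 1.171875 gives f = -0.0815, negative; keep [1.171875, 1.1875]
u = 1.1796875 gives f = -0.037, negative; keep [1.1796875, 1.1875]

++-+---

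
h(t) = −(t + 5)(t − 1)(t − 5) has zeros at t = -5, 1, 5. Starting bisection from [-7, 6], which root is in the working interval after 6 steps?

-5

t = -0.5 gives h = -37.125, negative; keep [-7, -0.5]
t = -3.75 gives h = -51.953125, negative; keep [-7, -3.75]
t = -5.375 gives h = 24.802734, positive; keep [-5.375, -3.75]
t = -4.5625 gives h = -23.2712, negative; keep [-5.375, -4.5625]
t = -4.96875 gives h = -1.8594, negative; keep [-5.375, -4.96875]
t = -5.171875 gives h = 10.7902, positive; keep [-5.171875, -4.96875]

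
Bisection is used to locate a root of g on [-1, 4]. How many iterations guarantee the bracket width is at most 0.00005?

17

Width after n steps is 5/2^n. Need 2^n ≥ 5/0.00005 = 100000.
2^16 = 65536 < 100000 ≤ 2^17 = 131072, so n = 17.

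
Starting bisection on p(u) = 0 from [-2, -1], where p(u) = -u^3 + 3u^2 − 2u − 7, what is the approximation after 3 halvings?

-1.125

u = -1.5 gives p = 6.125, positive; keep [-1.5, -1]
u = -1.25 gives p = 2.140625, positive; keep [-1.25, -1]
u = -1.125 gives p = 0.470703, positive; keep [-1.125, -1]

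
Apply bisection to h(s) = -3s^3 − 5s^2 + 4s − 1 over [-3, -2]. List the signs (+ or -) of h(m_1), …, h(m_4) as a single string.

+-++

midpoint -2.5: h = 4.625 > 0 → [-2.5, -2]
midpoint -2.25: h = -1.140625 < 0 → [-2.5, -2.25]
midpoint -2.375: h = 1.486328 > 0 → [-2.375, -2.25]
midpoint -2.3125: h = 0.1111 > 0 → [-2.3125, -2.25]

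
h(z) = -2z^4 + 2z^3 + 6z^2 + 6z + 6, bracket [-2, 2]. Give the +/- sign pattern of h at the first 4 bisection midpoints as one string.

m = 0, h(m) = 6 (+); new bracket [-2, 0]
m = -1, h(m) = 2 (+); new bracket [-2, -1]
m = -1.5, h(m) = -6.375 (−); new bracket [-1.5, -1]
m = -1.25, h(m) = -0.9141 (−); new bracket [-1.25, -1]

++--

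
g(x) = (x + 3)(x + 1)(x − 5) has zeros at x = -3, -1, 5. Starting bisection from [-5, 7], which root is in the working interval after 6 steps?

5

g(1) = -32 < 0, so the root lies in [1, 7]
g(4) = -35 < 0, so the root lies in [4, 7]
g(5.5) = 27.625 > 0, so the root lies in [4, 5.5]
g(4.75) = -11.1406 < 0, so the root lies in [4.75, 5.5]
g(5.125) = 6.2207 > 0, so the root lies in [4.75, 5.125]
g(4.9375) = -2.9456 < 0, so the root lies in [4.9375, 5.125]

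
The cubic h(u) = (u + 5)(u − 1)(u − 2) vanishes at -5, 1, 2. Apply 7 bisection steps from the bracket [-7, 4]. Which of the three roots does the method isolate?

m = -1.5, h(m) = 30.625 (+); new bracket [-7, -1.5]
m = -4.25, h(m) = 24.609375 (+); new bracket [-7, -4.25]
m = -5.625, h(m) = -31.572266 (−); new bracket [-5.625, -4.25]
m = -4.9375, h(m) = 2.5745 (+); new bracket [-5.625, -4.9375]
m = -5.28125, h(m) = -12.8631 (−); new bracket [-5.28125, -4.9375]
m = -5.109375, h(m) = -4.7506 (−); new bracket [-5.109375, -4.9375]
m = -5.0234375, h(m) = -0.9915 (−); new bracket [-5.0234375, -4.9375]

-5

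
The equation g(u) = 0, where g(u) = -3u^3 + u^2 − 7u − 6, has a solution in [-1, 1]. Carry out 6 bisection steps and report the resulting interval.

[-0.6875, -0.65625]

midpoint 0: g = -6 < 0 → [-1, 0]
midpoint -0.5: g = -1.875 < 0 → [-1, -0.5]
midpoint -0.75: g = 1.078125 > 0 → [-0.75, -0.5]
midpoint -0.625: g = -0.502 < 0 → [-0.75, -0.625]
midpoint -0.6875: g = 0.26 > 0 → [-0.6875, -0.625]
midpoint -0.65625: g = -0.1277 < 0 → [-0.6875, -0.65625]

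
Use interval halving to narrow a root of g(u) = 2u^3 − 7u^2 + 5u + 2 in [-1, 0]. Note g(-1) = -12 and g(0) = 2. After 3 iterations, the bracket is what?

[-0.375, -0.25]

g(-0.5) = -2.5 < 0, so the root lies in [-0.5, 0]
g(-0.25) = 0.28125 > 0, so the root lies in [-0.5, -0.25]
g(-0.375) = -0.964844 < 0, so the root lies in [-0.375, -0.25]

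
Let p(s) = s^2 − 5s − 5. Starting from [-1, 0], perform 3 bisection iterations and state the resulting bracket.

[-0.875, -0.75]

m = -0.5, p(m) = -2.25 (−); new bracket [-1, -0.5]
m = -0.75, p(m) = -0.6875 (−); new bracket [-1, -0.75]
m = -0.875, p(m) = 0.140625 (+); new bracket [-0.875, -0.75]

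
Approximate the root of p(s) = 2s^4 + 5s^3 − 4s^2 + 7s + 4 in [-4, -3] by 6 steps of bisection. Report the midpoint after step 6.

m = -3.5, p(m) = 16.25 (+); new bracket [-3.5, -3]
m = -3.25, p(m) = -9.507812 (−); new bracket [-3.5, -3.25]
m = -3.375, p(m) = 2.088379 (+); new bracket [-3.375, -3.25]
m = -3.3125, p(m) = -4.0144 (−); new bracket [-3.375, -3.3125]
m = -3.34375, p(m) = -1.0411 (−); new bracket [-3.375, -3.34375]
m = -3.359375, p(m) = 0.5038 (+); new bracket [-3.359375, -3.34375]

-3.359375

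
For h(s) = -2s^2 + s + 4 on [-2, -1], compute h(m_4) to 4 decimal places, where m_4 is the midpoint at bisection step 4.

h(-1.5) = -2 < 0, so the root lies in [-1.5, -1]
h(-1.25) = -0.375 < 0, so the root lies in [-1.25, -1]
h(-1.125) = 0.34375 > 0, so the root lies in [-1.25, -1.125]
h(-1.1875) = -0.0078 < 0, so the root lies in [-1.1875, -1.125]

-0.0078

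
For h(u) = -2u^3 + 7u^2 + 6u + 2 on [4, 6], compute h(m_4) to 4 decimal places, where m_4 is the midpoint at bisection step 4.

m = 5, h(m) = -43 (−); new bracket [4, 5]
m = 4.5, h(m) = -11.5 (−); new bracket [4, 4.5]
m = 4.25, h(m) = 0.40625 (+); new bracket [4.25, 4.5]
m = 4.375, h(m) = -5.2461 (−); new bracket [4.25, 4.375]

-5.2461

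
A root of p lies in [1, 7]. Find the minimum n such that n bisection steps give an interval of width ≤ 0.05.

Width after n steps is 6/2^n. Need 2^n ≥ 6/0.05 = 120.
2^6 = 64 < 120 ≤ 2^7 = 128, so n = 7.

7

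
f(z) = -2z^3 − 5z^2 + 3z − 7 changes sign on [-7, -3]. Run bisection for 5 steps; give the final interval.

midpoint -5: f = 103 > 0 → [-5, -3]
midpoint -4: f = 29 > 0 → [-4, -3]
midpoint -3.5: f = 7 > 0 → [-3.5, -3]
midpoint -3.25: f = -0.9062 < 0 → [-3.5, -3.25]
midpoint -3.375: f = 2.8086 > 0 → [-3.375, -3.25]

[-3.375, -3.25]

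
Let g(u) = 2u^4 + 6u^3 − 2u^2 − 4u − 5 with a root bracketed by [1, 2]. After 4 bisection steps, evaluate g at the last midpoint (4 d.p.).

g(1.5) = 14.875 > 0, so the root lies in [1, 1.5]
g(1.25) = 3.476562 > 0, so the root lies in [1, 1.25]
g(1.125) = -0.284668 < 0, so the root lies in [1.125, 1.25]
g(1.1875) = 1.4541 > 0, so the root lies in [1.125, 1.1875]

1.4541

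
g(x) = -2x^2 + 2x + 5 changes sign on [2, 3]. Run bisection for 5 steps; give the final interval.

[2.15625, 2.1875]

x = 2.5 gives g = -2.5, negative; keep [2, 2.5]
x = 2.25 gives g = -0.625, negative; keep [2, 2.25]
x = 2.125 gives g = 0.21875, positive; keep [2.125, 2.25]
x = 2.1875 gives g = -0.1953, negative; keep [2.125, 2.1875]
x = 2.15625 gives g = 0.0137, positive; keep [2.15625, 2.1875]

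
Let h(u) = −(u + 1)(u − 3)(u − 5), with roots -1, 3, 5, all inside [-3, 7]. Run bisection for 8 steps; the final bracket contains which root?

h(2) = -9 < 0, so the root lies in [-3, 2]
h(-0.5) = -9.625 < 0, so the root lies in [-3, -0.5]
h(-1.75) = 24.046875 > 0, so the root lies in [-1.75, -0.5]
h(-1.125) = 3.1582 > 0, so the root lies in [-1.125, -0.5]
h(-0.8125) = -4.155 < 0, so the root lies in [-1.125, -0.8125]
h(-0.96875) = -0.7403 < 0, so the root lies in [-1.125, -0.96875]
h(-1.046875) = 1.1471 > 0, so the root lies in [-1.046875, -0.96875]
h(-1.0078125) = 0.1881 > 0, so the root lies in [-1.0078125, -0.96875]

-1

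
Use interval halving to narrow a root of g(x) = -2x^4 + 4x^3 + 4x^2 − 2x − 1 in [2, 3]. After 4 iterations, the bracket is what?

[2.5625, 2.625]

m = 2.5, g(m) = 3.375 (+); new bracket [2.5, 3]
m = 2.75, g(m) = -7.445312 (−); new bracket [2.5, 2.75]
m = 2.625, g(m) = -1.297363 (−); new bracket [2.5, 2.625]
m = 2.5625, g(m) = 1.2109 (+); new bracket [2.5625, 2.625]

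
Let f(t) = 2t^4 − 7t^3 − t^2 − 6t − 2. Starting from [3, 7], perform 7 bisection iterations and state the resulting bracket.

[3.84375, 3.875]

m = 5, f(m) = 318 (+); new bracket [3, 5]
m = 4, f(m) = 22 (+); new bracket [3, 4]
m = 3.5, f(m) = -35.25 (−); new bracket [3.5, 4]
m = 3.75, f(m) = -12.1953 (−); new bracket [3.75, 4]
m = 3.875, f(m) = 3.3735 (+); new bracket [3.75, 3.875]
m = 3.8125, f(m) = -4.7756 (−); new bracket [3.8125, 3.875]
m = 3.84375, f(m) = -0.7944 (−); new bracket [3.84375, 3.875]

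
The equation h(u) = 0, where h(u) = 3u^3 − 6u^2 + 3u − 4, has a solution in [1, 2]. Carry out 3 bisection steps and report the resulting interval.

[1.75, 1.875]

h(1.5) = -2.875 < 0, so the root lies in [1.5, 2]
h(1.75) = -1.046875 < 0, so the root lies in [1.75, 2]
h(1.875) = 0.306641 > 0, so the root lies in [1.75, 1.875]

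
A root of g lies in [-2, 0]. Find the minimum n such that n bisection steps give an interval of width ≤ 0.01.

8

Width after n steps is 2/2^n. Need 2^n ≥ 2/0.01 = 200.
2^7 = 128 < 200 ≤ 2^8 = 256, so n = 8.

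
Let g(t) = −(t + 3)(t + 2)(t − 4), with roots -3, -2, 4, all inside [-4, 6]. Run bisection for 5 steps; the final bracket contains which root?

t = 1 gives g = 36, positive; keep [1, 6]
t = 3.5 gives g = 17.875, positive; keep [3.5, 6]
t = 4.75 gives g = -39.234375, negative; keep [3.5, 4.75]
t = 4.125 gives g = -5.4551, negative; keep [3.5, 4.125]
t = 3.8125 gives g = 7.4246, positive; keep [3.8125, 4.125]

4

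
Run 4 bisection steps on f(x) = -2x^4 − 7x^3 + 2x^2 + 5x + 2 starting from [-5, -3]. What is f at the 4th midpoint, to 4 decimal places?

x = -4 gives f = -50, negative; keep [-4, -3]
x = -3.5 gives f = 9, positive; keep [-4, -3.5]
x = -3.75 gives f = -14.992188, negative; keep [-3.75, -3.5]
x = -3.625 gives f = -1.7524, negative; keep [-3.625, -3.5]

-1.7524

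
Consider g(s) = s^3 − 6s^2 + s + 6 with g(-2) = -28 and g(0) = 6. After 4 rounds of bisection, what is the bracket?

g(-1) = -2 < 0, so the root lies in [-1, 0]
g(-0.5) = 3.875 > 0, so the root lies in [-1, -0.5]
g(-0.75) = 1.453125 > 0, so the root lies in [-1, -0.75]
g(-0.875) = -0.1387 < 0, so the root lies in [-0.875, -0.75]

[-0.875, -0.75]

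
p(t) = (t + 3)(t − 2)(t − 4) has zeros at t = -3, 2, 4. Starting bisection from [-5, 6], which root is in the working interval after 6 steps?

-3

t = 0.5 gives p = 18.375, positive; keep [-5, 0.5]
t = -2.25 gives p = 19.921875, positive; keep [-5, -2.25]
t = -3.625 gives p = -26.806641, negative; keep [-3.625, -2.25]
t = -2.9375 gives p = 2.1409, positive; keep [-3.625, -2.9375]
t = -3.28125 gives p = -10.8152, negative; keep [-3.28125, -2.9375]
t = -3.109375 gives p = -3.973, negative; keep [-3.109375, -2.9375]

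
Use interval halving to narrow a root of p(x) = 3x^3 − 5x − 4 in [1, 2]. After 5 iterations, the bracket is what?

[1.5625, 1.59375]

midpoint 1.5: p = -1.375 < 0 → [1.5, 2]
midpoint 1.75: p = 3.328125 > 0 → [1.5, 1.75]
midpoint 1.625: p = 0.748047 > 0 → [1.5, 1.625]
midpoint 1.5625: p = -0.3684 < 0 → [1.5625, 1.625]
midpoint 1.59375: p = 0.1758 > 0 → [1.5625, 1.59375]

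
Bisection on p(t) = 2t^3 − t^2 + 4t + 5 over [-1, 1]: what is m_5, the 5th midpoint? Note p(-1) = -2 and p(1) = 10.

-0.8125

t = 0 gives p = 5, positive; keep [-1, 0]
t = -0.5 gives p = 2.5, positive; keep [-1, -0.5]
t = -0.75 gives p = 0.59375, positive; keep [-1, -0.75]
t = -0.875 gives p = -0.6055, negative; keep [-0.875, -0.75]
t = -0.8125 gives p = 0.0171, positive; keep [-0.875, -0.8125]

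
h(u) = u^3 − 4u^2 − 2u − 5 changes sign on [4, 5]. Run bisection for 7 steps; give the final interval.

[4.65625, 4.6640625]

h(4.5) = -3.875 < 0, so the root lies in [4.5, 5]
h(4.75) = 2.421875 > 0, so the root lies in [4.5, 4.75]
h(4.625) = -0.880859 < 0, so the root lies in [4.625, 4.75]
h(4.6875) = 0.7312 > 0, so the root lies in [4.625, 4.6875]
h(4.65625) = -0.0846 < 0, so the root lies in [4.65625, 4.6875]
h(4.671875) = 0.3209 > 0, so the root lies in [4.65625, 4.671875]
h(4.6640625) = 0.1175 > 0, so the root lies in [4.65625, 4.6640625]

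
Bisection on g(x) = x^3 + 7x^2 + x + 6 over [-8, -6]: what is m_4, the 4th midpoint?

-6.875

midpoint -7: g = -1 < 0 → [-7, -6]
midpoint -6.5: g = 20.625 > 0 → [-7, -6.5]
midpoint -6.75: g = 10.640625 > 0 → [-7, -6.75]
midpoint -6.875: g = 5.0332 > 0 → [-7, -6.875]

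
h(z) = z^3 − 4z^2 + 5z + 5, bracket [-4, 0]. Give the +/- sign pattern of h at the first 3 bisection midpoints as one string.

m = -2, h(m) = -29 (−); new bracket [-2, 0]
m = -1, h(m) = -5 (−); new bracket [-1, 0]
m = -0.5, h(m) = 1.375 (+); new bracket [-1, -0.5]

--+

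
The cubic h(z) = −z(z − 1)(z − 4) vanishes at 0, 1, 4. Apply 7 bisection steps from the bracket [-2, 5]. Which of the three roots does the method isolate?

4

m = 1.5, h(m) = 1.875 (+); new bracket [1.5, 5]
m = 3.25, h(m) = 5.484375 (+); new bracket [3.25, 5]
m = 4.125, h(m) = -1.611328 (−); new bracket [3.25, 4.125]
m = 3.6875, h(m) = 3.0969 (+); new bracket [3.6875, 4.125]
m = 3.90625, h(m) = 1.0643 (+); new bracket [3.90625, 4.125]
m = 4.015625, h(m) = -0.1892 (−); new bracket [3.90625, 4.015625]
m = 3.9609375, h(m) = 0.4581 (+); new bracket [3.9609375, 4.015625]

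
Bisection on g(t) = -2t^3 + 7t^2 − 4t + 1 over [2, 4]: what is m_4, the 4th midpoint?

m = 3, g(m) = -2 (−); new bracket [2, 3]
m = 2.5, g(m) = 3.5 (+); new bracket [2.5, 3]
m = 2.75, g(m) = 1.34375 (+); new bracket [2.75, 3]
m = 2.875, g(m) = -0.168 (−); new bracket [2.75, 2.875]

2.875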